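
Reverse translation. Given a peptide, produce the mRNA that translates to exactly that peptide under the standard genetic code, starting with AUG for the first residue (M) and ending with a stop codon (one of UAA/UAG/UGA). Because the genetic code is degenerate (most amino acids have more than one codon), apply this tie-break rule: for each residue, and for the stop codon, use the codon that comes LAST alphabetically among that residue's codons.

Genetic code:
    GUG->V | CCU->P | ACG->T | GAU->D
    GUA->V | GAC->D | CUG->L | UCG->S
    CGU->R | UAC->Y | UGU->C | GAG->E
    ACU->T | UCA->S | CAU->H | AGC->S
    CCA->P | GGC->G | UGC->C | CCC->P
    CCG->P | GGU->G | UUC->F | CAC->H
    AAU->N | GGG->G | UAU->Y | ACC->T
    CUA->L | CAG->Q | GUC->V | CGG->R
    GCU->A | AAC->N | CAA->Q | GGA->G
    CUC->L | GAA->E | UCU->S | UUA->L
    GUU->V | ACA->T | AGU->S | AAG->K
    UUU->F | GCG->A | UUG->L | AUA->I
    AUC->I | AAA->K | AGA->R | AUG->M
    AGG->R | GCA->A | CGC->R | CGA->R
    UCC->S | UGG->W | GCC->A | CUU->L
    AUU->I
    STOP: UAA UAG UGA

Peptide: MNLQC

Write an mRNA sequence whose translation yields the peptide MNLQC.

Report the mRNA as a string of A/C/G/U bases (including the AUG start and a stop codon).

residue 1: M -> AUG (start codon)
residue 2: N codons sorted = AAC,AAU -> pick last = AAU
residue 3: L codons sorted = CUA,CUC,CUG,CUU,UUA,UUG -> pick last = UUG
residue 4: Q codons sorted = CAA,CAG -> pick last = CAG
residue 5: C codons sorted = UGC,UGU -> pick last = UGU
terminator: stop codons sorted = UAA,UAG,UGA -> pick last = UGA

Answer: mRNA: AUGAAUUUGCAGUGUUGA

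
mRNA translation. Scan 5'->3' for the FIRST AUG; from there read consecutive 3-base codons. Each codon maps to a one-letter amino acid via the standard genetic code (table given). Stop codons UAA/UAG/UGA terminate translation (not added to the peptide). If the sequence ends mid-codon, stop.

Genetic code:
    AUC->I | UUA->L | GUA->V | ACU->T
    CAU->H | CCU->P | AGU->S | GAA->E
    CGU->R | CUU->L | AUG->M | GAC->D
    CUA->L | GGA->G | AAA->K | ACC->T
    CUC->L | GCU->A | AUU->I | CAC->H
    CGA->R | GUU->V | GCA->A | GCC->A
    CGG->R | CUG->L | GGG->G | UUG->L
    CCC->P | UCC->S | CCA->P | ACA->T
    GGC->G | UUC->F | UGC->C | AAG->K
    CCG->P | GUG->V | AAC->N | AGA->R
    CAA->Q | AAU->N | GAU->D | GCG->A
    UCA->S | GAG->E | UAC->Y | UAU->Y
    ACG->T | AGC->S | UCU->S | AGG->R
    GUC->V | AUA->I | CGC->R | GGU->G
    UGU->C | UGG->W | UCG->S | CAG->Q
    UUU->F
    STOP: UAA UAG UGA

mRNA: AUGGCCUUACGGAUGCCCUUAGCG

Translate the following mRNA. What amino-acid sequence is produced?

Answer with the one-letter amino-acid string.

Answer: MALRMPLA

Derivation:
start AUG at pos 0
pos 0: AUG -> M; peptide=M
pos 3: GCC -> A; peptide=MA
pos 6: UUA -> L; peptide=MAL
pos 9: CGG -> R; peptide=MALR
pos 12: AUG -> M; peptide=MALRM
pos 15: CCC -> P; peptide=MALRMP
pos 18: UUA -> L; peptide=MALRMPL
pos 21: GCG -> A; peptide=MALRMPLA
pos 24: only 0 nt remain (<3), stop (end of mRNA)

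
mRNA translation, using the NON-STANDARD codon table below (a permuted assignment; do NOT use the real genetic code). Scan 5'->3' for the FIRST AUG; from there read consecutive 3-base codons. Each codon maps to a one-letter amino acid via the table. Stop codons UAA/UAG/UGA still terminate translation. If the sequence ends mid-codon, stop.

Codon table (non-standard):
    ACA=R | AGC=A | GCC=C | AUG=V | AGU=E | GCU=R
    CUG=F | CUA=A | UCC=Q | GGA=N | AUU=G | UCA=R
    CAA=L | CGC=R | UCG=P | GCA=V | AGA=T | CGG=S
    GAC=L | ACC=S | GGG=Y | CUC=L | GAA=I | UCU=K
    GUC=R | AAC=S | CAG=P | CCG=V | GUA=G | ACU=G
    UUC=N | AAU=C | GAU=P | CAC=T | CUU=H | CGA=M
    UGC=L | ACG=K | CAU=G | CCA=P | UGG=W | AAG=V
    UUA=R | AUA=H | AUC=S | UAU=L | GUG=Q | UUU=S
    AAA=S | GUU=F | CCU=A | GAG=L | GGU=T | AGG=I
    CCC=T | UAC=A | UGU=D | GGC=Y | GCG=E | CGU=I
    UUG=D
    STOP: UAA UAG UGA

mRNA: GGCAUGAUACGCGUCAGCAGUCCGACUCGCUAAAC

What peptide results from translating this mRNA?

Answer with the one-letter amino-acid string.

start AUG at pos 3
pos 3: AUG -> V; peptide=V
pos 6: AUA -> H; peptide=VH
pos 9: CGC -> R; peptide=VHR
pos 12: GUC -> R; peptide=VHRR
pos 15: AGC -> A; peptide=VHRRA
pos 18: AGU -> E; peptide=VHRRAE
pos 21: CCG -> V; peptide=VHRRAEV
pos 24: ACU -> G; peptide=VHRRAEVG
pos 27: CGC -> R; peptide=VHRRAEVGR
pos 30: UAA -> STOP

Answer: VHRRAEVGR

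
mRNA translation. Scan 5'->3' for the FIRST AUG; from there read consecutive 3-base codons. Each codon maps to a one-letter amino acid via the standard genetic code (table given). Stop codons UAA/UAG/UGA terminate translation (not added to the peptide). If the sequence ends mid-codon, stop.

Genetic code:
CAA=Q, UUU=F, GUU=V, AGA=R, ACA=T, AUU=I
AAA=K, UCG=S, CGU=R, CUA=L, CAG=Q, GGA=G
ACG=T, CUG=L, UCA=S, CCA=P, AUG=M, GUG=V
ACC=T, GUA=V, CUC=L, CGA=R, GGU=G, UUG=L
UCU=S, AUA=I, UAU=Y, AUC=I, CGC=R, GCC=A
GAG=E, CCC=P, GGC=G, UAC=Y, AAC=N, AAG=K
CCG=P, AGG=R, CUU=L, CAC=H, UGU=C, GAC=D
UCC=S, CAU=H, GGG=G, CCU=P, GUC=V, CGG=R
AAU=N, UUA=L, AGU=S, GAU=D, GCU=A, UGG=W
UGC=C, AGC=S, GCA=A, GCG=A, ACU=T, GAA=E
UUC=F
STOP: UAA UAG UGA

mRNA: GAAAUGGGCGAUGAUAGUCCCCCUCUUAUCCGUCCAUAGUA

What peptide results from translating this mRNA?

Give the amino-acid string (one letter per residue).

start AUG at pos 3
pos 3: AUG -> M; peptide=M
pos 6: GGC -> G; peptide=MG
pos 9: GAU -> D; peptide=MGD
pos 12: GAU -> D; peptide=MGDD
pos 15: AGU -> S; peptide=MGDDS
pos 18: CCC -> P; peptide=MGDDSP
pos 21: CCU -> P; peptide=MGDDSPP
pos 24: CUU -> L; peptide=MGDDSPPL
pos 27: AUC -> I; peptide=MGDDSPPLI
pos 30: CGU -> R; peptide=MGDDSPPLIR
pos 33: CCA -> P; peptide=MGDDSPPLIRP
pos 36: UAG -> STOP

Answer: MGDDSPPLIRP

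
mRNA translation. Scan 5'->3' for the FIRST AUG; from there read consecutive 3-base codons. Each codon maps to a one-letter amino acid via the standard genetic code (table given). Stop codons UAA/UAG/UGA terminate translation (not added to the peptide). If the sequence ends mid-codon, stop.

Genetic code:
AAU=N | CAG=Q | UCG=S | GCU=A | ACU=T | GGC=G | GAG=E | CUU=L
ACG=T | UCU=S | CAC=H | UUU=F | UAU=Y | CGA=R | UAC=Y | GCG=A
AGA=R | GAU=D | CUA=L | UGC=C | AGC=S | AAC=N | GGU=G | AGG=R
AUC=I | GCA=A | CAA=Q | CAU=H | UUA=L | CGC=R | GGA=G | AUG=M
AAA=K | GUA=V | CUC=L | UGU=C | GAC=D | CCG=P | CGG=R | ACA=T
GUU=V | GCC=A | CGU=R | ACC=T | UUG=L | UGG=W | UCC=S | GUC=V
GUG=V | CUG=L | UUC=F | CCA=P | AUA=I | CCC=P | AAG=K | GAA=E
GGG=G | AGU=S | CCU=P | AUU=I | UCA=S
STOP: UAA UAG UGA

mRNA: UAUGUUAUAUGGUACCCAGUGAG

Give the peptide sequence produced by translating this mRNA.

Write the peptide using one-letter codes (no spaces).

start AUG at pos 1
pos 1: AUG -> M; peptide=M
pos 4: UUA -> L; peptide=ML
pos 7: UAU -> Y; peptide=MLY
pos 10: GGU -> G; peptide=MLYG
pos 13: ACC -> T; peptide=MLYGT
pos 16: CAG -> Q; peptide=MLYGTQ
pos 19: UGA -> STOP

Answer: MLYGTQ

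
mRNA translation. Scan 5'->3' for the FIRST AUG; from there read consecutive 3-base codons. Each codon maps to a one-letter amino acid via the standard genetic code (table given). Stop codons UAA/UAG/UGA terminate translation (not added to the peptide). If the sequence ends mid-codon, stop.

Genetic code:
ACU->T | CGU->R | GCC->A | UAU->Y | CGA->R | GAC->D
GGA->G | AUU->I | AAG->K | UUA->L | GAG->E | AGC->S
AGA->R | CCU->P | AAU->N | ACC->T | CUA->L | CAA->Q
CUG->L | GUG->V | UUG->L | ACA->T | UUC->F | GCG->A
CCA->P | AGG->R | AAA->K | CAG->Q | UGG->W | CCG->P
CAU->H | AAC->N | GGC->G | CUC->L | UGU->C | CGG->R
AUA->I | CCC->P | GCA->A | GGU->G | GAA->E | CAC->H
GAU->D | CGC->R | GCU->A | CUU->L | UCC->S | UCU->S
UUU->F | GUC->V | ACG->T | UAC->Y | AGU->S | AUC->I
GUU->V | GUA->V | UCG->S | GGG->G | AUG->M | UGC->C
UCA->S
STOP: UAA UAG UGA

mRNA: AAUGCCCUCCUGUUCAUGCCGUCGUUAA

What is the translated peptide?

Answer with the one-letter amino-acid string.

start AUG at pos 1
pos 1: AUG -> M; peptide=M
pos 4: CCC -> P; peptide=MP
pos 7: UCC -> S; peptide=MPS
pos 10: UGU -> C; peptide=MPSC
pos 13: UCA -> S; peptide=MPSCS
pos 16: UGC -> C; peptide=MPSCSC
pos 19: CGU -> R; peptide=MPSCSCR
pos 22: CGU -> R; peptide=MPSCSCRR
pos 25: UAA -> STOP

Answer: MPSCSCRR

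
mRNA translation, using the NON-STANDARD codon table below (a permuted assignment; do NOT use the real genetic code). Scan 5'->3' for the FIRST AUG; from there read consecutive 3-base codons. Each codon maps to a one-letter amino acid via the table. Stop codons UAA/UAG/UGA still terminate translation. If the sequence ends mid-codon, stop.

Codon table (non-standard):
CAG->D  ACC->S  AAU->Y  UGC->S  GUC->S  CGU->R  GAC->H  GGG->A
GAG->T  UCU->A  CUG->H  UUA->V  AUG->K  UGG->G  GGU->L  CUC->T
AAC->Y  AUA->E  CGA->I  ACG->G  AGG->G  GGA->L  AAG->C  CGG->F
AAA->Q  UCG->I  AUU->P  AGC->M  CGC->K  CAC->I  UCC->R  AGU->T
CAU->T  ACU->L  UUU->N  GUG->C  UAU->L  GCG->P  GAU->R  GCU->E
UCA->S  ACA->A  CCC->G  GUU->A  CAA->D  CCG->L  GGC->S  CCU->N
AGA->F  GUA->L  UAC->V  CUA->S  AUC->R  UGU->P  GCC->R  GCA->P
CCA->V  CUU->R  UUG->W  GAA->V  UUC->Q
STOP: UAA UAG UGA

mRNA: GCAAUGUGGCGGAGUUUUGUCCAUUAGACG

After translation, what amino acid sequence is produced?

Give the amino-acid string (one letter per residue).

Answer: KGFTNST

Derivation:
start AUG at pos 3
pos 3: AUG -> K; peptide=K
pos 6: UGG -> G; peptide=KG
pos 9: CGG -> F; peptide=KGF
pos 12: AGU -> T; peptide=KGFT
pos 15: UUU -> N; peptide=KGFTN
pos 18: GUC -> S; peptide=KGFTNS
pos 21: CAU -> T; peptide=KGFTNST
pos 24: UAG -> STOP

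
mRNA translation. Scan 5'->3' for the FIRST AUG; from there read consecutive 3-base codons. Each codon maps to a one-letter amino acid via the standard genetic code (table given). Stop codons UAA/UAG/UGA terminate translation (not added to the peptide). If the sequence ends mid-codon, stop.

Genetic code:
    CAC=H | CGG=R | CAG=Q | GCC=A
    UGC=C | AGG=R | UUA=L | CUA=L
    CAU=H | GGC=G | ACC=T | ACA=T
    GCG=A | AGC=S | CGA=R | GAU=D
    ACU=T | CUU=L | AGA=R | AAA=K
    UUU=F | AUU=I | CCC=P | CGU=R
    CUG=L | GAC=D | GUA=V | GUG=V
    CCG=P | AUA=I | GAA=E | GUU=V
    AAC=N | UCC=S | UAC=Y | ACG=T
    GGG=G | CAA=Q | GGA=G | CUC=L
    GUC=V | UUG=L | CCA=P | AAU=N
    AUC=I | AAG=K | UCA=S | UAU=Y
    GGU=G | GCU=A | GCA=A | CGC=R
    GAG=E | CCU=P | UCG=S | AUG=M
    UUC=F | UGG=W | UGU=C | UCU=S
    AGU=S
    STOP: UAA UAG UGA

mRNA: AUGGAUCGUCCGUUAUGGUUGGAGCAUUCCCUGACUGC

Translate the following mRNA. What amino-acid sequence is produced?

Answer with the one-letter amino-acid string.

start AUG at pos 0
pos 0: AUG -> M; peptide=M
pos 3: GAU -> D; peptide=MD
pos 6: CGU -> R; peptide=MDR
pos 9: CCG -> P; peptide=MDRP
pos 12: UUA -> L; peptide=MDRPL
pos 15: UGG -> W; peptide=MDRPLW
pos 18: UUG -> L; peptide=MDRPLWL
pos 21: GAG -> E; peptide=MDRPLWLE
pos 24: CAU -> H; peptide=MDRPLWLEH
pos 27: UCC -> S; peptide=MDRPLWLEHS
pos 30: CUG -> L; peptide=MDRPLWLEHSL
pos 33: ACU -> T; peptide=MDRPLWLEHSLT
pos 36: only 2 nt remain (<3), stop (end of mRNA)

Answer: MDRPLWLEHSLT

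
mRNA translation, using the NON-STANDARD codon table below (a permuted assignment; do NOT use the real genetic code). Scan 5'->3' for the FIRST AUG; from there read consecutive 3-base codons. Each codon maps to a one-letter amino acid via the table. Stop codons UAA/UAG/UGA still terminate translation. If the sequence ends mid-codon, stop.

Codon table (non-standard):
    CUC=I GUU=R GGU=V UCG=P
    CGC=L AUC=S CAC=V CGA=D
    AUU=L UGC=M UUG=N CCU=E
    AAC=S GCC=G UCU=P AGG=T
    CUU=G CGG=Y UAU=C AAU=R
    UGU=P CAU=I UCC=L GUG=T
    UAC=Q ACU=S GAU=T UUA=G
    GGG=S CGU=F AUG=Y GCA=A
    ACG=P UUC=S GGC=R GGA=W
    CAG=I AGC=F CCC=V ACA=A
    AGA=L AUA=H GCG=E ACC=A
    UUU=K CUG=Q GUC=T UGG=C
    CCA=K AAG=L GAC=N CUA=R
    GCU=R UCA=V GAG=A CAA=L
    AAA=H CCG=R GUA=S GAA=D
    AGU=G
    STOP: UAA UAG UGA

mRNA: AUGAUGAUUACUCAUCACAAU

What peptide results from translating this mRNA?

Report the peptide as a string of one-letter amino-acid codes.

Answer: YYLSIVR

Derivation:
start AUG at pos 0
pos 0: AUG -> Y; peptide=Y
pos 3: AUG -> Y; peptide=YY
pos 6: AUU -> L; peptide=YYL
pos 9: ACU -> S; peptide=YYLS
pos 12: CAU -> I; peptide=YYLSI
pos 15: CAC -> V; peptide=YYLSIV
pos 18: AAU -> R; peptide=YYLSIVR
pos 21: only 0 nt remain (<3), stop (end of mRNA)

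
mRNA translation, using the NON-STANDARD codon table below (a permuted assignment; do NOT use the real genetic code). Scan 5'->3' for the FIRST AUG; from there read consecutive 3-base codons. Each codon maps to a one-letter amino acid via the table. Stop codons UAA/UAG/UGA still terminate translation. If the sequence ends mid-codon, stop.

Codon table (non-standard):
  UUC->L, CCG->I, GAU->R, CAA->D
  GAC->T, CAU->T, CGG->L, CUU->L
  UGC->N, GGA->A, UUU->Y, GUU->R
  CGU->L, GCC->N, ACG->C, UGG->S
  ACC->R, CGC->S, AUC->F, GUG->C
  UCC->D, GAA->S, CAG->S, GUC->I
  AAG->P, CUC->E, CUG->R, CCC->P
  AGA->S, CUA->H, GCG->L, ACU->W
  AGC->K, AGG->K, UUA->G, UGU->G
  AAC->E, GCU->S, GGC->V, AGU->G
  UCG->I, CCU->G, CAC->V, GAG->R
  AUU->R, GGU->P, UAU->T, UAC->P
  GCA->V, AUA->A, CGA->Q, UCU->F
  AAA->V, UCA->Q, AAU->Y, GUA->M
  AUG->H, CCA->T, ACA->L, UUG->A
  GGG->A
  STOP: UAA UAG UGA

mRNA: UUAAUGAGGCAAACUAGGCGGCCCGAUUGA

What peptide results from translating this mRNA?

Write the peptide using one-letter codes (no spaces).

start AUG at pos 3
pos 3: AUG -> H; peptide=H
pos 6: AGG -> K; peptide=HK
pos 9: CAA -> D; peptide=HKD
pos 12: ACU -> W; peptide=HKDW
pos 15: AGG -> K; peptide=HKDWK
pos 18: CGG -> L; peptide=HKDWKL
pos 21: CCC -> P; peptide=HKDWKLP
pos 24: GAU -> R; peptide=HKDWKLPR
pos 27: UGA -> STOP

Answer: HKDWKLPR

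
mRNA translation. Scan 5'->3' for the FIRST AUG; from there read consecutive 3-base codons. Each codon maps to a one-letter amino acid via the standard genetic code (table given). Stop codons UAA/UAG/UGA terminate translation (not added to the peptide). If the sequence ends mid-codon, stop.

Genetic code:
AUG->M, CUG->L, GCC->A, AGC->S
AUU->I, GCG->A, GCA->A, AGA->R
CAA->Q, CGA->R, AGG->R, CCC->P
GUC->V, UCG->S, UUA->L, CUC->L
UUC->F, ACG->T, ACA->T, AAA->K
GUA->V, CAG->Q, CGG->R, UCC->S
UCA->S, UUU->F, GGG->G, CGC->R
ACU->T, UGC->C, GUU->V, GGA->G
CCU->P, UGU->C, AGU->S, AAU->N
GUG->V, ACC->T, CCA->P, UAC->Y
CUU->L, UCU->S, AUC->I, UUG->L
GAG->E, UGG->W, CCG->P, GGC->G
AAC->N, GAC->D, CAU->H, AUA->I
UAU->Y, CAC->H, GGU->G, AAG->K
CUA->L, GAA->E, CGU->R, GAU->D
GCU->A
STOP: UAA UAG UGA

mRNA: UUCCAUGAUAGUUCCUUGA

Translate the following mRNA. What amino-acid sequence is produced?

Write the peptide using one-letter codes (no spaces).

start AUG at pos 4
pos 4: AUG -> M; peptide=M
pos 7: AUA -> I; peptide=MI
pos 10: GUU -> V; peptide=MIV
pos 13: CCU -> P; peptide=MIVP
pos 16: UGA -> STOP

Answer: MIVP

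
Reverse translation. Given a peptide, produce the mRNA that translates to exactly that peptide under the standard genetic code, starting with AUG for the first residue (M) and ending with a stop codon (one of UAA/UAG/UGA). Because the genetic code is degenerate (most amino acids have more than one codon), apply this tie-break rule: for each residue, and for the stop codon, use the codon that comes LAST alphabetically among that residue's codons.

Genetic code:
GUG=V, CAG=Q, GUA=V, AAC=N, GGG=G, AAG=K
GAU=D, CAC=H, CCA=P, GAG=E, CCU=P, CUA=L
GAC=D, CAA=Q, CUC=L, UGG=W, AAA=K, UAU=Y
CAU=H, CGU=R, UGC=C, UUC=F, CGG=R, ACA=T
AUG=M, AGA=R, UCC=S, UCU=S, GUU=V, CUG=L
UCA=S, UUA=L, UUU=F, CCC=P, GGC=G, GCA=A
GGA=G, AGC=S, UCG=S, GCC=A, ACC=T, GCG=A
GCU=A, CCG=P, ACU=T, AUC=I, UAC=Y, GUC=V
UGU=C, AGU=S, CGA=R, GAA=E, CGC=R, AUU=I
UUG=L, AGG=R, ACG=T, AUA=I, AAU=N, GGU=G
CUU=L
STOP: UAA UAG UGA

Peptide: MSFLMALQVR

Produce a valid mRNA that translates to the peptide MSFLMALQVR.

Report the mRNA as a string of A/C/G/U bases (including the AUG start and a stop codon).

residue 1: M -> AUG (start codon)
residue 2: S codons sorted = AGC,AGU,UCA,UCC,UCG,UCU -> pick last = UCU
residue 3: F codons sorted = UUC,UUU -> pick last = UUU
residue 4: L codons sorted = CUA,CUC,CUG,CUU,UUA,UUG -> pick last = UUG
residue 5: M -> AUG (only codon)
residue 6: A codons sorted = GCA,GCC,GCG,GCU -> pick last = GCU
residue 7: L codons sorted = CUA,CUC,CUG,CUU,UUA,UUG -> pick last = UUG
residue 8: Q codons sorted = CAA,CAG -> pick last = CAG
residue 9: V codons sorted = GUA,GUC,GUG,GUU -> pick last = GUU
residue 10: R codons sorted = AGA,AGG,CGA,CGC,CGG,CGU -> pick last = CGU
terminator: stop codons sorted = UAA,UAG,UGA -> pick last = UGA

Answer: mRNA: AUGUCUUUUUUGAUGGCUUUGCAGGUUCGUUGA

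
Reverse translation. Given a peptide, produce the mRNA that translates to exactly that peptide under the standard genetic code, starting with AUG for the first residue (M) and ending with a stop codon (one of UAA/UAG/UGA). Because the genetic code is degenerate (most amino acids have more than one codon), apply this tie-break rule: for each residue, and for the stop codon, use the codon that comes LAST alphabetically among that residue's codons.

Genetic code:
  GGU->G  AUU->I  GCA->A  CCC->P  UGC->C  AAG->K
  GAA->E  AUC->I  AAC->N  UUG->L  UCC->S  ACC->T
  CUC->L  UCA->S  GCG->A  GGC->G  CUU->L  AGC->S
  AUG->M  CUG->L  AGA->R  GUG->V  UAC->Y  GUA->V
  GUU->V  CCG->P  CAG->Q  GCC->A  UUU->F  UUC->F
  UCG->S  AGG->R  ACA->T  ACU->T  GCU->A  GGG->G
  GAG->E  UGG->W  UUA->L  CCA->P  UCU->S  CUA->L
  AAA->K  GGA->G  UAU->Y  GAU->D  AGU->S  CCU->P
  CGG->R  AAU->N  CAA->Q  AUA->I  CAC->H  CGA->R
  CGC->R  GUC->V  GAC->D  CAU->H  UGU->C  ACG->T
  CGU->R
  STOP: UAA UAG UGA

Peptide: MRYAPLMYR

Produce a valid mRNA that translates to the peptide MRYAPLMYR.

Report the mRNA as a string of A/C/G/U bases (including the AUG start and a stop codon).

residue 1: M -> AUG (start codon)
residue 2: R codons sorted = AGA,AGG,CGA,CGC,CGG,CGU -> pick last = CGU
residue 3: Y codons sorted = UAC,UAU -> pick last = UAU
residue 4: A codons sorted = GCA,GCC,GCG,GCU -> pick last = GCU
residue 5: P codons sorted = CCA,CCC,CCG,CCU -> pick last = CCU
residue 6: L codons sorted = CUA,CUC,CUG,CUU,UUA,UUG -> pick last = UUG
residue 7: M -> AUG (only codon)
residue 8: Y codons sorted = UAC,UAU -> pick last = UAU
residue 9: R codons sorted = AGA,AGG,CGA,CGC,CGG,CGU -> pick last = CGU
terminator: stop codons sorted = UAA,UAG,UGA -> pick last = UGA

Answer: mRNA: AUGCGUUAUGCUCCUUUGAUGUAUCGUUGA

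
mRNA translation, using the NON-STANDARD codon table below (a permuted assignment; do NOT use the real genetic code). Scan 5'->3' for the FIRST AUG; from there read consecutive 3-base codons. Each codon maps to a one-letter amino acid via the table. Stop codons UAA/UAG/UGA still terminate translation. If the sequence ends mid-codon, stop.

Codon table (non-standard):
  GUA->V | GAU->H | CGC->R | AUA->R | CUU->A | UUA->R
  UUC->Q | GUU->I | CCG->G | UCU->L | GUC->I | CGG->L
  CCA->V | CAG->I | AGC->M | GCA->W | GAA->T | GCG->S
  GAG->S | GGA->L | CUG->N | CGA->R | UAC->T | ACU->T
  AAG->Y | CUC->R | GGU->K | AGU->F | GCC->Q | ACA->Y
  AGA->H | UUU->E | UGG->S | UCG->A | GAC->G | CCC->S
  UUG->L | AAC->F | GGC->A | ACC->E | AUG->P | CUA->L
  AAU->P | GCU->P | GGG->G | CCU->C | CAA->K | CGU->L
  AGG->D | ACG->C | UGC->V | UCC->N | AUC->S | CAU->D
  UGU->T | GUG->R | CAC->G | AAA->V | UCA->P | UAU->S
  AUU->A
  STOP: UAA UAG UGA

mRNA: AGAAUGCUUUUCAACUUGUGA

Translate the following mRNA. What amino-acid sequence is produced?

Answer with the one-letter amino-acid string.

Answer: PAQFL

Derivation:
start AUG at pos 3
pos 3: AUG -> P; peptide=P
pos 6: CUU -> A; peptide=PA
pos 9: UUC -> Q; peptide=PAQ
pos 12: AAC -> F; peptide=PAQF
pos 15: UUG -> L; peptide=PAQFL
pos 18: UGA -> STOP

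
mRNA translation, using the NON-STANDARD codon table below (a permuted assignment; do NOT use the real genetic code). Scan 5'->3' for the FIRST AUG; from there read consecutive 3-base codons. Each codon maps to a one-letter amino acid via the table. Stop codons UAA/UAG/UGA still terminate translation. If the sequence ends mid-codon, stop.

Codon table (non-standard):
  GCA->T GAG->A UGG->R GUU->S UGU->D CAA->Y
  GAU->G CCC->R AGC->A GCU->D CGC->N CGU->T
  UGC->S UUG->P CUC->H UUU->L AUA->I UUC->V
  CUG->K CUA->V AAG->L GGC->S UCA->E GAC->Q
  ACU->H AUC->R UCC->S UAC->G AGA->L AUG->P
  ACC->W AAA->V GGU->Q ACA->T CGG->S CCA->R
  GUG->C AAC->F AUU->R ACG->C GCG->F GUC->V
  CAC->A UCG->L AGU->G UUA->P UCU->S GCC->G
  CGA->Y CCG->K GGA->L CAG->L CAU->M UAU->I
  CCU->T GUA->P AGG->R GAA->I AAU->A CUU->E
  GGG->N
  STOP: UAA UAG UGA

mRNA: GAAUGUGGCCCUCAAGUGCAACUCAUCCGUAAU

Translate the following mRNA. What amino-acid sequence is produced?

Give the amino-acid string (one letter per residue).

Answer: PRREGTHMK

Derivation:
start AUG at pos 2
pos 2: AUG -> P; peptide=P
pos 5: UGG -> R; peptide=PR
pos 8: CCC -> R; peptide=PRR
pos 11: UCA -> E; peptide=PRRE
pos 14: AGU -> G; peptide=PRREG
pos 17: GCA -> T; peptide=PRREGT
pos 20: ACU -> H; peptide=PRREGTH
pos 23: CAU -> M; peptide=PRREGTHM
pos 26: CCG -> K; peptide=PRREGTHMK
pos 29: UAA -> STOP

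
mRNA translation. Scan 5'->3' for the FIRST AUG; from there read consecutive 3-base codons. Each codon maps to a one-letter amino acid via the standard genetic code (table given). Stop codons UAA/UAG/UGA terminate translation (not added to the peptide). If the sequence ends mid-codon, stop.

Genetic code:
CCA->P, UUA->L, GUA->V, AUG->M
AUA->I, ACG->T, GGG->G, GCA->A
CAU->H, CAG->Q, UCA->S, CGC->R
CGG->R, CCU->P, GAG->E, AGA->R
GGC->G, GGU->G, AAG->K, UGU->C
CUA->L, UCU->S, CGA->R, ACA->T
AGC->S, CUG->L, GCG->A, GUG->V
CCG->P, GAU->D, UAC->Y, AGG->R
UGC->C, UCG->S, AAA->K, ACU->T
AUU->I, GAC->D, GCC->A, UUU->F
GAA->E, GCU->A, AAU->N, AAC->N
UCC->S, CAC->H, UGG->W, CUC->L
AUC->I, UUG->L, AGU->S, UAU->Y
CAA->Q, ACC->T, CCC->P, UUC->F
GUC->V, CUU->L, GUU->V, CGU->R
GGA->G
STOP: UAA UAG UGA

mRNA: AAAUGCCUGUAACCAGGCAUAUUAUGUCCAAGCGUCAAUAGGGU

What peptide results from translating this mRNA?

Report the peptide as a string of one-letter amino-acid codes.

start AUG at pos 2
pos 2: AUG -> M; peptide=M
pos 5: CCU -> P; peptide=MP
pos 8: GUA -> V; peptide=MPV
pos 11: ACC -> T; peptide=MPVT
pos 14: AGG -> R; peptide=MPVTR
pos 17: CAU -> H; peptide=MPVTRH
pos 20: AUU -> I; peptide=MPVTRHI
pos 23: AUG -> M; peptide=MPVTRHIM
pos 26: UCC -> S; peptide=MPVTRHIMS
pos 29: AAG -> K; peptide=MPVTRHIMSK
pos 32: CGU -> R; peptide=MPVTRHIMSKR
pos 35: CAA -> Q; peptide=MPVTRHIMSKRQ
pos 38: UAG -> STOP

Answer: MPVTRHIMSKRQ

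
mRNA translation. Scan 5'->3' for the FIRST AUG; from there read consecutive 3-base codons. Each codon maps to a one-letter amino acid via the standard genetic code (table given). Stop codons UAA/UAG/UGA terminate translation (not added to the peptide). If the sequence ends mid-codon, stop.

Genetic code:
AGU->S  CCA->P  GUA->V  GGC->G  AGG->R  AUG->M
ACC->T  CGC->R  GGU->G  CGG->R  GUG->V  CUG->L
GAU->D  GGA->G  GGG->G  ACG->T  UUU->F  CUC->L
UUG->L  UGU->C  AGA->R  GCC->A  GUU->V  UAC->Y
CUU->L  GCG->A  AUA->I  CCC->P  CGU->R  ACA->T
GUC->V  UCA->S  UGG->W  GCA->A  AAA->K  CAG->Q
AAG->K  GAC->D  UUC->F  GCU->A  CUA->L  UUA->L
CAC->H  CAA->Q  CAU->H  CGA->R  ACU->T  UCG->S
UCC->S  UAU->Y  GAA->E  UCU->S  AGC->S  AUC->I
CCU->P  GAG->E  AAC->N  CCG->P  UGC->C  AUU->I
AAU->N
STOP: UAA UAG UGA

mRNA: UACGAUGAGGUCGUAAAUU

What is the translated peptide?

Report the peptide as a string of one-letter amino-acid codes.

Answer: MRS

Derivation:
start AUG at pos 4
pos 4: AUG -> M; peptide=M
pos 7: AGG -> R; peptide=MR
pos 10: UCG -> S; peptide=MRS
pos 13: UAA -> STOP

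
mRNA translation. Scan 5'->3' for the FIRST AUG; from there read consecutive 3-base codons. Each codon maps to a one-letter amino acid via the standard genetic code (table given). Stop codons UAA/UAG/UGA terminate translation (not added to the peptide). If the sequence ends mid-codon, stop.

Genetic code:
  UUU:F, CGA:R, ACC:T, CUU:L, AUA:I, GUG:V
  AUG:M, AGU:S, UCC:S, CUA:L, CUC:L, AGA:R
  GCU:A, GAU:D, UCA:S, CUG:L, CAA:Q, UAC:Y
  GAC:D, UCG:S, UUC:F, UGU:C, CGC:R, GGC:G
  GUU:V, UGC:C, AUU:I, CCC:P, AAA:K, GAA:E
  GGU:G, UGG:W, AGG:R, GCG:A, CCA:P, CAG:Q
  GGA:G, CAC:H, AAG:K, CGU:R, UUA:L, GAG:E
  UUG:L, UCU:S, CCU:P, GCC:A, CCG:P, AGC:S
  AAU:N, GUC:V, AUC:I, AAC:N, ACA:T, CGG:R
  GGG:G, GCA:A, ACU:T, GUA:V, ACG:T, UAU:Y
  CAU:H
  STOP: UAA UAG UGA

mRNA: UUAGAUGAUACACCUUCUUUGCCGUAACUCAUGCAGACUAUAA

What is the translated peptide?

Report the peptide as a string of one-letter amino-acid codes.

start AUG at pos 4
pos 4: AUG -> M; peptide=M
pos 7: AUA -> I; peptide=MI
pos 10: CAC -> H; peptide=MIH
pos 13: CUU -> L; peptide=MIHL
pos 16: CUU -> L; peptide=MIHLL
pos 19: UGC -> C; peptide=MIHLLC
pos 22: CGU -> R; peptide=MIHLLCR
pos 25: AAC -> N; peptide=MIHLLCRN
pos 28: UCA -> S; peptide=MIHLLCRNS
pos 31: UGC -> C; peptide=MIHLLCRNSC
pos 34: AGA -> R; peptide=MIHLLCRNSCR
pos 37: CUA -> L; peptide=MIHLLCRNSCRL
pos 40: UAA -> STOP

Answer: MIHLLCRNSCRL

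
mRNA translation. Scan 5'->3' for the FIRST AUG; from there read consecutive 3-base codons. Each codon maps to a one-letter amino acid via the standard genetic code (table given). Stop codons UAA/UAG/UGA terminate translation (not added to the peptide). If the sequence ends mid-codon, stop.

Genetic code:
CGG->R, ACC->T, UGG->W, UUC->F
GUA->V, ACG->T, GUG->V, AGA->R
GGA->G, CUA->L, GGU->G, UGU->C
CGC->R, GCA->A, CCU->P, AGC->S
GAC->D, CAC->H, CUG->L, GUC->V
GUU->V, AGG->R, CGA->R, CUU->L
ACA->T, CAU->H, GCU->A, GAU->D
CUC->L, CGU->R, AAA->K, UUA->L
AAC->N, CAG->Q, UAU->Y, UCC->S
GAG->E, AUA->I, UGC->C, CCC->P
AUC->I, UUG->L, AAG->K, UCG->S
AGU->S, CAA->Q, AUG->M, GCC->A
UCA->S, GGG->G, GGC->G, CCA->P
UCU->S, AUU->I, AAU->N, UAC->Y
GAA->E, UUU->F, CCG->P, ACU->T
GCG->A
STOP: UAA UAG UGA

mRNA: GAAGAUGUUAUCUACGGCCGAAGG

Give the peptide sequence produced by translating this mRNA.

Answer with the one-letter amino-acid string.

start AUG at pos 4
pos 4: AUG -> M; peptide=M
pos 7: UUA -> L; peptide=ML
pos 10: UCU -> S; peptide=MLS
pos 13: ACG -> T; peptide=MLST
pos 16: GCC -> A; peptide=MLSTA
pos 19: GAA -> E; peptide=MLSTAE
pos 22: only 2 nt remain (<3), stop (end of mRNA)

Answer: MLSTAE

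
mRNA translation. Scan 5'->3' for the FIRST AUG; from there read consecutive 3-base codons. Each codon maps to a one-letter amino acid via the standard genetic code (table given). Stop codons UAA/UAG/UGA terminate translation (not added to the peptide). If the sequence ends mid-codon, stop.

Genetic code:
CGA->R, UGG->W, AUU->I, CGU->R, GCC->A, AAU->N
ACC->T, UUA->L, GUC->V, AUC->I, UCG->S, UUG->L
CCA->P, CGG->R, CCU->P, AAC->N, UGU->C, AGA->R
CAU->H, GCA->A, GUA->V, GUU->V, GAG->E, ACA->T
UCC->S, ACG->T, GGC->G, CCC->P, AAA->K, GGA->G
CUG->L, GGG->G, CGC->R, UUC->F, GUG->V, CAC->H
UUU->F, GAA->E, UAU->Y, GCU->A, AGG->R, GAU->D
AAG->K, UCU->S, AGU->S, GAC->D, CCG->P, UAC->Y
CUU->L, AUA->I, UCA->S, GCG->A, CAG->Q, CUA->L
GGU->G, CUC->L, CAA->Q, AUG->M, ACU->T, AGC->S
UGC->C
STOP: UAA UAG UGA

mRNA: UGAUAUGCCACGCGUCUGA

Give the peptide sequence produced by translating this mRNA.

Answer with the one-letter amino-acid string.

start AUG at pos 4
pos 4: AUG -> M; peptide=M
pos 7: CCA -> P; peptide=MP
pos 10: CGC -> R; peptide=MPR
pos 13: GUC -> V; peptide=MPRV
pos 16: UGA -> STOP

Answer: MPRV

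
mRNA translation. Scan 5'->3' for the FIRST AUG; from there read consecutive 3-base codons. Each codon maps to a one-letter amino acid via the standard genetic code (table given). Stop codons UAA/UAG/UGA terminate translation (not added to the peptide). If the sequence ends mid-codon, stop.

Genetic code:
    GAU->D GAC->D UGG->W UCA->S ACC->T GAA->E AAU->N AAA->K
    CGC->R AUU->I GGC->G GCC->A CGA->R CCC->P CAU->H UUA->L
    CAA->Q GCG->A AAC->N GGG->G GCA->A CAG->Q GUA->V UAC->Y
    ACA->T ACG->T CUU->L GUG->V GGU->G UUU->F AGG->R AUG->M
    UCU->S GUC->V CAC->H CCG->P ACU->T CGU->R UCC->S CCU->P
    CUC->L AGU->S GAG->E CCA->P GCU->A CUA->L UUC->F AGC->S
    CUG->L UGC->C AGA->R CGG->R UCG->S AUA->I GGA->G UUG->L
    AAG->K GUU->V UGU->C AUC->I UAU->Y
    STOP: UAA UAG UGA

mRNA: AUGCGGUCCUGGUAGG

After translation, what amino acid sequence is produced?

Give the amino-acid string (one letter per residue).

Answer: MRSW

Derivation:
start AUG at pos 0
pos 0: AUG -> M; peptide=M
pos 3: CGG -> R; peptide=MR
pos 6: UCC -> S; peptide=MRS
pos 9: UGG -> W; peptide=MRSW
pos 12: UAG -> STOP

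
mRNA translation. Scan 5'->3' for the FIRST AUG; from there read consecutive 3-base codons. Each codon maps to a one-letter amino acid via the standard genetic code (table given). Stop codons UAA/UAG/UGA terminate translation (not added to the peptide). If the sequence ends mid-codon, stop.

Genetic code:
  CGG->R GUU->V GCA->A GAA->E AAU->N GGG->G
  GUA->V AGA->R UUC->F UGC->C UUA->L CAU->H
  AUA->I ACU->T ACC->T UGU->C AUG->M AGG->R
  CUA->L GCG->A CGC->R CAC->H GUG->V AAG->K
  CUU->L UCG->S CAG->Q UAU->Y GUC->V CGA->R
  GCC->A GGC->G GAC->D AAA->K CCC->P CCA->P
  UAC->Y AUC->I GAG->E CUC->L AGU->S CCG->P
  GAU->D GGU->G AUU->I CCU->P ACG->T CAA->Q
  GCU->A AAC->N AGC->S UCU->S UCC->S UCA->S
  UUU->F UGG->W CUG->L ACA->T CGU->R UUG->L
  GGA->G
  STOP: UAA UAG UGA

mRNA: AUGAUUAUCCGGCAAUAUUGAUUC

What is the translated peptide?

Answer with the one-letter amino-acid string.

Answer: MIIRQY

Derivation:
start AUG at pos 0
pos 0: AUG -> M; peptide=M
pos 3: AUU -> I; peptide=MI
pos 6: AUC -> I; peptide=MII
pos 9: CGG -> R; peptide=MIIR
pos 12: CAA -> Q; peptide=MIIRQ
pos 15: UAU -> Y; peptide=MIIRQY
pos 18: UGA -> STOP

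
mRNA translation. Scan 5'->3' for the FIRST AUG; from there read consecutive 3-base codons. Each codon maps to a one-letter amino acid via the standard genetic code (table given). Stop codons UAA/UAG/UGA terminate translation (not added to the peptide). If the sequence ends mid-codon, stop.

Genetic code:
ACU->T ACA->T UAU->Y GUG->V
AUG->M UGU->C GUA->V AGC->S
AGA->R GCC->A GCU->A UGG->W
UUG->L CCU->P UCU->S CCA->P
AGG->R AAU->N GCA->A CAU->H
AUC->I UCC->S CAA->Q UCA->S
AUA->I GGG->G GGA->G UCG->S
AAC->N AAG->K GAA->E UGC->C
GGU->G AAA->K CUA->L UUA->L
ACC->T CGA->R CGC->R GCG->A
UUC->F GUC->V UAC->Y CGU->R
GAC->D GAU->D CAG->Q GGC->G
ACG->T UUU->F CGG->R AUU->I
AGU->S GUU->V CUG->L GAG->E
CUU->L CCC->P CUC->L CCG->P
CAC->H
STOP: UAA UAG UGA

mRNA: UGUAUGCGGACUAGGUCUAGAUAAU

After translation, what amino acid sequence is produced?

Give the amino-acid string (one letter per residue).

Answer: MRTRSR

Derivation:
start AUG at pos 3
pos 3: AUG -> M; peptide=M
pos 6: CGG -> R; peptide=MR
pos 9: ACU -> T; peptide=MRT
pos 12: AGG -> R; peptide=MRTR
pos 15: UCU -> S; peptide=MRTRS
pos 18: AGA -> R; peptide=MRTRSR
pos 21: UAA -> STOP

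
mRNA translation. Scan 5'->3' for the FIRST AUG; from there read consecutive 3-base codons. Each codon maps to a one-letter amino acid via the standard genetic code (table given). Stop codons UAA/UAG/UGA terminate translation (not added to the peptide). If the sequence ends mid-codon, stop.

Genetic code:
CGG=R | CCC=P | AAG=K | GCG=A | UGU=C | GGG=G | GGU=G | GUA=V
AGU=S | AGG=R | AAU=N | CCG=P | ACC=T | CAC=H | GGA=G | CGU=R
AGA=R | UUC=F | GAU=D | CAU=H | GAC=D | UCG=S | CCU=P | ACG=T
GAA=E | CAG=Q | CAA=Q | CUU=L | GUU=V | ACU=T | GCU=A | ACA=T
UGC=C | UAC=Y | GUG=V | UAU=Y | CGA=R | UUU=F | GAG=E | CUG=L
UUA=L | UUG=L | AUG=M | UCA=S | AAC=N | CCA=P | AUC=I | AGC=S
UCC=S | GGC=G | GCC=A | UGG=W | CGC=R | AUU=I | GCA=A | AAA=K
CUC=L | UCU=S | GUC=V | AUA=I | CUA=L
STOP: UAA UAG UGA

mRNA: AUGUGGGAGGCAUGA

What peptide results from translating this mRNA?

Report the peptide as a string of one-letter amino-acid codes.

Answer: MWEA

Derivation:
start AUG at pos 0
pos 0: AUG -> M; peptide=M
pos 3: UGG -> W; peptide=MW
pos 6: GAG -> E; peptide=MWE
pos 9: GCA -> A; peptide=MWEA
pos 12: UGA -> STOP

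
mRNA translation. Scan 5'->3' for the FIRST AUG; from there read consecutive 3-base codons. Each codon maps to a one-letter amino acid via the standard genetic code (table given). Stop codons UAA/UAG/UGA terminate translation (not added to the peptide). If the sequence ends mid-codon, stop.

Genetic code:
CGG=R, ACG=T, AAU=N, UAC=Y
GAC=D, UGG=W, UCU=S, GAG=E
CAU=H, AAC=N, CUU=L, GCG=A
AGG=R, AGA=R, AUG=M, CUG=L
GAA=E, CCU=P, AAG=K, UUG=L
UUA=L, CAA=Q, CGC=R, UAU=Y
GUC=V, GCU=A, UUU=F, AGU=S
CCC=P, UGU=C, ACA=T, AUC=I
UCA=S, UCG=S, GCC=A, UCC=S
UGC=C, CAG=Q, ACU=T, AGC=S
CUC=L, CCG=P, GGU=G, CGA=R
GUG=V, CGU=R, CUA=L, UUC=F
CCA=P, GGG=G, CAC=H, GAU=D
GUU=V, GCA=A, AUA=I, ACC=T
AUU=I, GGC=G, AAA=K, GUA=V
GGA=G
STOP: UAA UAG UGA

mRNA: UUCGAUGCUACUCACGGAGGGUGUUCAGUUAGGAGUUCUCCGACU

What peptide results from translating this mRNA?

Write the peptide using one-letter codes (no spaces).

Answer: MLLTEGVQLGVLR

Derivation:
start AUG at pos 4
pos 4: AUG -> M; peptide=M
pos 7: CUA -> L; peptide=ML
pos 10: CUC -> L; peptide=MLL
pos 13: ACG -> T; peptide=MLLT
pos 16: GAG -> E; peptide=MLLTE
pos 19: GGU -> G; peptide=MLLTEG
pos 22: GUU -> V; peptide=MLLTEGV
pos 25: CAG -> Q; peptide=MLLTEGVQ
pos 28: UUA -> L; peptide=MLLTEGVQL
pos 31: GGA -> G; peptide=MLLTEGVQLG
pos 34: GUU -> V; peptide=MLLTEGVQLGV
pos 37: CUC -> L; peptide=MLLTEGVQLGVL
pos 40: CGA -> R; peptide=MLLTEGVQLGVLR
pos 43: only 2 nt remain (<3), stop (end of mRNA)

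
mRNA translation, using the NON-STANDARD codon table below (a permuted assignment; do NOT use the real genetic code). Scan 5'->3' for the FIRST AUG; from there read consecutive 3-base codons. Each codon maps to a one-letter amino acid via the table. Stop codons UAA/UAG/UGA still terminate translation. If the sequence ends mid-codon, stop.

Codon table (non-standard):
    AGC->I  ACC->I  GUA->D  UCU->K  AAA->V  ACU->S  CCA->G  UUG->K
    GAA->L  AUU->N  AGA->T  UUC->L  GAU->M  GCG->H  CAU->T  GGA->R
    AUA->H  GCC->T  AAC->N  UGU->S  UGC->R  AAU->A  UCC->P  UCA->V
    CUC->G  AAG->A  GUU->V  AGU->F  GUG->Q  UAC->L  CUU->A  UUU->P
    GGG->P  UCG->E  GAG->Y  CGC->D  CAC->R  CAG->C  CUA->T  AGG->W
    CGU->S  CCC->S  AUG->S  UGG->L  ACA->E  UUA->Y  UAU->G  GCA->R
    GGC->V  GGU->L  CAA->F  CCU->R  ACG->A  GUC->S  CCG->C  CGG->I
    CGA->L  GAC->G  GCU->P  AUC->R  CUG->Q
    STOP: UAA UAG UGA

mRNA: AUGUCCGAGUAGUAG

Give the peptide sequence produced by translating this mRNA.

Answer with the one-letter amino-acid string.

start AUG at pos 0
pos 0: AUG -> S; peptide=S
pos 3: UCC -> P; peptide=SP
pos 6: GAG -> Y; peptide=SPY
pos 9: UAG -> STOP

Answer: SPY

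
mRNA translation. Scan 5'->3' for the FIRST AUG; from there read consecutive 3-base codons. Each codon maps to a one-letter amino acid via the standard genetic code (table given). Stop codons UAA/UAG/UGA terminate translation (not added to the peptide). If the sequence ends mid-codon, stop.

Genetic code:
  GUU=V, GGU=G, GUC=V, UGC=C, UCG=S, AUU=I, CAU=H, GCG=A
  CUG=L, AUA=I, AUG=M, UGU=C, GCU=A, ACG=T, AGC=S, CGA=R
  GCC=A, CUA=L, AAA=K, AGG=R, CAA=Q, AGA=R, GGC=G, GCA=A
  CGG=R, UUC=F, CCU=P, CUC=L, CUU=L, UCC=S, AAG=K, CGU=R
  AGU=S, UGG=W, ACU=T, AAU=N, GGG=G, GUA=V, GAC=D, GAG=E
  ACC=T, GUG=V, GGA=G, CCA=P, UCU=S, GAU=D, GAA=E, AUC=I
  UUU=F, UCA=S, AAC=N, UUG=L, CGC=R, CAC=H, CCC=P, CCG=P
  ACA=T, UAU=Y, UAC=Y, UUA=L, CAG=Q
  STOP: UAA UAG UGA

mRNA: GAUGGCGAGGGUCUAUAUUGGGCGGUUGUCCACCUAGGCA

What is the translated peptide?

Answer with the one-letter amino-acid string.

Answer: MARVYIGRLST

Derivation:
start AUG at pos 1
pos 1: AUG -> M; peptide=M
pos 4: GCG -> A; peptide=MA
pos 7: AGG -> R; peptide=MAR
pos 10: GUC -> V; peptide=MARV
pos 13: UAU -> Y; peptide=MARVY
pos 16: AUU -> I; peptide=MARVYI
pos 19: GGG -> G; peptide=MARVYIG
pos 22: CGG -> R; peptide=MARVYIGR
pos 25: UUG -> L; peptide=MARVYIGRL
pos 28: UCC -> S; peptide=MARVYIGRLS
pos 31: ACC -> T; peptide=MARVYIGRLST
pos 34: UAG -> STOP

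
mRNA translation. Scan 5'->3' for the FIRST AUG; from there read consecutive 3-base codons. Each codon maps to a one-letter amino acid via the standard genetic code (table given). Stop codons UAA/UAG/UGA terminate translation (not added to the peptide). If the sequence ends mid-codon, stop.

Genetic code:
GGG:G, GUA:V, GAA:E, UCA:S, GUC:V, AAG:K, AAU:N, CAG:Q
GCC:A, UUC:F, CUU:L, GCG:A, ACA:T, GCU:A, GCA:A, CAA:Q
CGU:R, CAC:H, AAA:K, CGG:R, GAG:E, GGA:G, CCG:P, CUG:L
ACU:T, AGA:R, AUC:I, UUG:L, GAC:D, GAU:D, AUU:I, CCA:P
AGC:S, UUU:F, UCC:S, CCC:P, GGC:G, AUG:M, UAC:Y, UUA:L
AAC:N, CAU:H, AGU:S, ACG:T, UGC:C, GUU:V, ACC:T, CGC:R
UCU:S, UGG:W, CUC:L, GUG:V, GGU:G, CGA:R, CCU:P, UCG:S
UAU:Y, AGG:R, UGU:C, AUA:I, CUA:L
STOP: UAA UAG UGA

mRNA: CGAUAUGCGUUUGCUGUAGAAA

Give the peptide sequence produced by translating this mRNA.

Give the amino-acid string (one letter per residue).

start AUG at pos 4
pos 4: AUG -> M; peptide=M
pos 7: CGU -> R; peptide=MR
pos 10: UUG -> L; peptide=MRL
pos 13: CUG -> L; peptide=MRLL
pos 16: UAG -> STOP

Answer: MRLL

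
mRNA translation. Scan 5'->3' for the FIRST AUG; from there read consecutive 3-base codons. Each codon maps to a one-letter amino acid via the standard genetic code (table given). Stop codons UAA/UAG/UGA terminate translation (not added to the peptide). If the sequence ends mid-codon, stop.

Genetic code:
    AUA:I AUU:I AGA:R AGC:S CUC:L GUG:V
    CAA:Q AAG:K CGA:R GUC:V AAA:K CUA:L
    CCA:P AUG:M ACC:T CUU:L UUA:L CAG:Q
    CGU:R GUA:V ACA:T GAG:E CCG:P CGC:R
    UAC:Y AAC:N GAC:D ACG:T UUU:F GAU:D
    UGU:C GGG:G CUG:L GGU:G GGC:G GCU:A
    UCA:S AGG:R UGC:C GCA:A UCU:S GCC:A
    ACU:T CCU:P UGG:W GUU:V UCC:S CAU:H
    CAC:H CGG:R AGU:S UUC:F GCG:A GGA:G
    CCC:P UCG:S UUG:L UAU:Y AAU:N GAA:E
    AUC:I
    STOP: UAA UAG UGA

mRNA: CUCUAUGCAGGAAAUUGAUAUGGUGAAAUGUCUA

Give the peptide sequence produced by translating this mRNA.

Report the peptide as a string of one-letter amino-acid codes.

Answer: MQEIDMVKCL

Derivation:
start AUG at pos 4
pos 4: AUG -> M; peptide=M
pos 7: CAG -> Q; peptide=MQ
pos 10: GAA -> E; peptide=MQE
pos 13: AUU -> I; peptide=MQEI
pos 16: GAU -> D; peptide=MQEID
pos 19: AUG -> M; peptide=MQEIDM
pos 22: GUG -> V; peptide=MQEIDMV
pos 25: AAA -> K; peptide=MQEIDMVK
pos 28: UGU -> C; peptide=MQEIDMVKC
pos 31: CUA -> L; peptide=MQEIDMVKCL
pos 34: only 0 nt remain (<3), stop (end of mRNA)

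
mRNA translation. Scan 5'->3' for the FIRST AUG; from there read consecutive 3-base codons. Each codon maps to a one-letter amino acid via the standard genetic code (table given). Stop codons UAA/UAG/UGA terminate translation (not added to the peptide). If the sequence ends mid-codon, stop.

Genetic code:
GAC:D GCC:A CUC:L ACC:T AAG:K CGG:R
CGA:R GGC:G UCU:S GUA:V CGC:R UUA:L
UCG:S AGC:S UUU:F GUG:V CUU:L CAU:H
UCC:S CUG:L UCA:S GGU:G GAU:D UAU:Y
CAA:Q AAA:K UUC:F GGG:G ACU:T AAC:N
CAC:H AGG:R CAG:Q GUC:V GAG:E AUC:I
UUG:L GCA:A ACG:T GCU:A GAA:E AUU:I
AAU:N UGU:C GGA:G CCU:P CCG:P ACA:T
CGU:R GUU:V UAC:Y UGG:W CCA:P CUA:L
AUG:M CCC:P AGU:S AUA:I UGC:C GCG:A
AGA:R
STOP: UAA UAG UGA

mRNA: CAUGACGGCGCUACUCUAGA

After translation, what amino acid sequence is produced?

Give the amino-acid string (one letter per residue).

Answer: MTALL

Derivation:
start AUG at pos 1
pos 1: AUG -> M; peptide=M
pos 4: ACG -> T; peptide=MT
pos 7: GCG -> A; peptide=MTA
pos 10: CUA -> L; peptide=MTAL
pos 13: CUC -> L; peptide=MTALL
pos 16: UAG -> STOP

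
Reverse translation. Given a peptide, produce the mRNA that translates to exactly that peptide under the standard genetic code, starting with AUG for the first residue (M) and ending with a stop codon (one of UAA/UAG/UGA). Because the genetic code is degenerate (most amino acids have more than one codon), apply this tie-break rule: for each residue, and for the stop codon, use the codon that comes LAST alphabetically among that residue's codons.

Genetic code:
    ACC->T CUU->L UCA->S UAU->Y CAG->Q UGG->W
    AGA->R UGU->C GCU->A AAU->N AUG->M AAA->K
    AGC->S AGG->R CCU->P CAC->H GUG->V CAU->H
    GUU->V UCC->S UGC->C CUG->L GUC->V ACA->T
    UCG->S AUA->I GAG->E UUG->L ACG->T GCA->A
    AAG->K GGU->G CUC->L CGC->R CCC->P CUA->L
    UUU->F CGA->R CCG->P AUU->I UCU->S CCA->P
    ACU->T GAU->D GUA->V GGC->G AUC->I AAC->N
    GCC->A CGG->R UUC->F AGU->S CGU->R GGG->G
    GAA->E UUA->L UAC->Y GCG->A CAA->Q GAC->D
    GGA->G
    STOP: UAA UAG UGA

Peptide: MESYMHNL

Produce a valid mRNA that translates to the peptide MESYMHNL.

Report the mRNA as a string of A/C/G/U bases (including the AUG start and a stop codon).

Answer: mRNA: AUGGAGUCUUAUAUGCAUAAUUUGUGA

Derivation:
residue 1: M -> AUG (start codon)
residue 2: E codons sorted = GAA,GAG -> pick last = GAG
residue 3: S codons sorted = AGC,AGU,UCA,UCC,UCG,UCU -> pick last = UCU
residue 4: Y codons sorted = UAC,UAU -> pick last = UAU
residue 5: M -> AUG (only codon)
residue 6: H codons sorted = CAC,CAU -> pick last = CAU
residue 7: N codons sorted = AAC,AAU -> pick last = AAU
residue 8: L codons sorted = CUA,CUC,CUG,CUU,UUA,UUG -> pick last = UUG
terminator: stop codons sorted = UAA,UAG,UGA -> pick last = UGA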